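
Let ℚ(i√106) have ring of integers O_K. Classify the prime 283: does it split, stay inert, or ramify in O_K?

Since -106 ≢ 1 mod 4, the ring of integers is ℤ[√-106] with discriminant 4·(-106) = -424.
disc(K) = -424 is not divisible by 283; 283 is unramified.
Legendre symbol by Euler's criterion: (-106/283) ≡ (-106)^141 ≡ 282 (mod 283), i.e. (-106/283) = -1.
(-106/283) = -1, so 283 is inert.

283 remains inert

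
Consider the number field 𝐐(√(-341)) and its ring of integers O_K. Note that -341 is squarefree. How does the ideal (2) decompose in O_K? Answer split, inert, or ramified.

ramified

Since -341 ≢ 1 mod 4, the ring of integers is ℤ[√-341] with discriminant 4·(-341) = -1364.
2 divides disc(K) = -1364, so 2 ramifies.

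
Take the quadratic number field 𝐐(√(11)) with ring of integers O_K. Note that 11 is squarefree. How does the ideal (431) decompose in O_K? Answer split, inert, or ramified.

split — (431) = 𝔭₁𝔭₂ with 𝔭₁ ≠ 𝔭₂

Since 11 ≢ 1 mod 4, the ring of integers is ℤ[√11] with discriminant 4·11 = 44.
431 ∤ 44, so 431 is unramified.
Euler's criterion: 11^215 mod 431 = 1. Thus (11|431) = 1.
Legendre symbol 1 ⇒ 431 is split.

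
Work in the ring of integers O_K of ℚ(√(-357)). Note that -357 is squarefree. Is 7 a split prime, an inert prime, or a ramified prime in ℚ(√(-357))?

p ramifies

-357 mod 4 = 3, hence disc K = 4·(-357) = -1428 and O_K = ℤ[√-357].
Ramification test: 7 | -1428. The prime 7 ramifies in K.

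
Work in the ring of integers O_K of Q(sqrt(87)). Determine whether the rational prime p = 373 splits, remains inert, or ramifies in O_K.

Since 87 ≢ 1 mod 4, the ring of integers is ℤ[√87] with discriminant 4·87 = 348.
373 ∤ 348, so 373 is unramified.
Legendre symbol by Euler's criterion: (87/373) ≡ 87^186 ≡ 1 (mod 373), i.e. (87/373) = 1.
d is a quadratic residue mod p, hence 373 splits in O_K.

p splits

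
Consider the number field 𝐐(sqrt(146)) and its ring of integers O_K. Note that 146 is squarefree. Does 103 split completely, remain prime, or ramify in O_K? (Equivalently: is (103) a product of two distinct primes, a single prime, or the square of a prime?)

Since 146 ≢ 1 mod 4, the ring of integers is ℤ[√146] with discriminant 4·146 = 584.
Since gcd(103, 584) = 1 the prime 103 does not ramify.
Legendre symbol by Euler's criterion: (146/103) ≡ 146^51 ≡ 102 (mod 103), i.e. (146/103) = -1.
(146/103) = -1, so 103 is inert.

inert — (103) stays prime in O_K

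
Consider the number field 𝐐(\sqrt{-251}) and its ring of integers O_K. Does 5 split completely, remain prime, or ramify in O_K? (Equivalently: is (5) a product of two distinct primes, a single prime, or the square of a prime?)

-251 mod 4 = 1, hence disc K = -251 and O_K = ℤ[(1+√-251)/2].
Since gcd(5, -251) = 1 the prime 5 does not ramify.
(-251/5) = 4^2 mod 5 = 1, giving Legendre symbol 1.
Legendre symbol 1 ⇒ 5 is split.

split — (5) = 𝔭₁𝔭₂ with 𝔭₁ ≠ 𝔭₂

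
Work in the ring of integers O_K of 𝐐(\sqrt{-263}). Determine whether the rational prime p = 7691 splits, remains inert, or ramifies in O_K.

d = -263 ≡ 1 (mod 4), so O_K = ℤ[(1+√-263)/2] and disc(K) = d = -263.
7691 ∤ -263, so 7691 is unramified.
Euler's criterion: (-263)^3845 mod 7691 = 1. Thus (-263|7691) = 1.
(-263/7691) = 1, so 7691 splits.

split — (7691) = 𝔭₁𝔭₂ with 𝔭₁ ≠ 𝔭₂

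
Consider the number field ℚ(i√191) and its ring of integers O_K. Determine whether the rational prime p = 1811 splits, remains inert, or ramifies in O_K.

split — (1811) = 𝔭₁𝔭₂ with 𝔭₁ ≠ 𝔭₂

Since -191 ≡ 1 mod 4, the ring of integers is ℤ[(1+√-191)/2] with discriminant -191.
1811 ∤ -191, so 1811 is unramified.
Legendre symbol by Euler's criterion: (-191/1811) ≡ (-191)^905 ≡ 1 (mod 1811), i.e. (-191/1811) = 1.
Legendre symbol 1 ⇒ 1811 is split.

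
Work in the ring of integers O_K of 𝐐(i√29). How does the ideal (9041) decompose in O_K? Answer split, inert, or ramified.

-29 mod 4 = 3, hence disc K = 4·(-29) = -116 and O_K = ℤ[√-29].
9041 ∤ -116, so 9041 is unramified.
Euler's criterion: (-29)^4520 mod 9041 = 1. Thus (-29|9041) = 1.
Legendre symbol 1 ⇒ 9041 is split.

split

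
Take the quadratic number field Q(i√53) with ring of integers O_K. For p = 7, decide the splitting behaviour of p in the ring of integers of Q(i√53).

remains prime (inert)

Since -53 ≢ 1 mod 4, the ring of integers is ℤ[√-53] with discriminant 4·(-53) = -212.
Since gcd(7, -212) = 1 the prime 7 does not ramify.
Compute (-53/7) via Euler: 3^((7-1)/2) mod 7 = 6, so (-53/7) = -1.
d is a non-residue mod p, hence 7 remains inert in O_K.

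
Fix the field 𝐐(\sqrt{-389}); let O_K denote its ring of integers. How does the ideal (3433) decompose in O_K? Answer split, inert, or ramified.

-389 mod 4 = 3, hence disc K = 4·(-389) = -1556 and O_K = ℤ[√-389].
disc(K) = -1556 is not divisible by 3433; 3433 is unramified.
Compute (-389/3433) via Euler: 3044^((3433-1)/2) mod 3433 = 1, so (-389/3433) = 1.
d is a quadratic residue mod p, hence 3433 splits in O_K.

split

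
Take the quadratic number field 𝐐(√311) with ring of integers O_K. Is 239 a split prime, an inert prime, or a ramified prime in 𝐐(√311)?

Since 311 ≢ 1 mod 4, the ring of integers is ℤ[√311] with discriminant 4·311 = 1244.
239 ∤ 1244, so 239 is unramified.
Legendre symbol by Euler's criterion: (311/239) ≡ 311^119 ≡ 1 (mod 239), i.e. (311/239) = 1.
d is a quadratic residue mod p, hence 239 splits in O_K.

splits completely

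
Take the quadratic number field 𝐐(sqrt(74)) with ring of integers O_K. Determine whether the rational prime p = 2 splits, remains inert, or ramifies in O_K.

2 is ramified

Since 74 ≢ 1 mod 4, the ring of integers is ℤ[√74] with discriminant 4·74 = 296.
Ramification test: 2 | 296. The prime 2 ramifies in K.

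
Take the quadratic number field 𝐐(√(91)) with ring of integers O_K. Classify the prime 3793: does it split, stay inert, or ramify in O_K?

d = 91 ≡ 3 (mod 4), so O_K = ℤ[√91] and disc(K) = 4d = 364.
3793 ∤ 364, so 3793 is unramified.
Compute (91/3793) via Euler: 91^((3793-1)/2) mod 3793 = 3792, so (91/3793) = -1.
(91/3793) = -1, so 3793 is inert.

inert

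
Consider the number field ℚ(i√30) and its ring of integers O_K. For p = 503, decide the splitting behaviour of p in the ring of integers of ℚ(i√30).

-30 mod 4 = 2, hence disc K = 4·(-30) = -120 and O_K = ℤ[√-30].
503 ∤ -120, so 503 is unramified.
Euler's criterion: (-30)^251 mod 503 = 1. Thus (-30|503) = 1.
d is a quadratic residue mod p, hence 503 splits in O_K.

503 splits in O_K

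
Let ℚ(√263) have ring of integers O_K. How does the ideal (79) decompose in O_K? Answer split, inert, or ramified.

d = 263 ≡ 3 (mod 4), so O_K = ℤ[√263] and disc(K) = 4d = 1052.
disc(K) = 1052 is not divisible by 79; 79 is unramified.
Legendre symbol by Euler's criterion: (263/79) ≡ 263^39 ≡ 1 (mod 79), i.e. (263/79) = 1.
(263/79) = 1, so 79 splits.

splits completely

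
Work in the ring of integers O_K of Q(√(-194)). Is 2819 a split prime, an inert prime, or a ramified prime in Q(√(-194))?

2819 splits in O_K

Since -194 ≢ 1 mod 4, the ring of integers is ℤ[√-194] with discriminant 4·(-194) = -776.
2819 ∤ -776, so 2819 is unramified.
Compute (-194/2819) via Euler: 2625^((2819-1)/2) mod 2819 = 1, so (-194/2819) = 1.
Legendre symbol 1 ⇒ 2819 is split.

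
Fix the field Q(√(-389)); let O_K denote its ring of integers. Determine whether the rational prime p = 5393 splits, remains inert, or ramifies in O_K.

inert

Since -389 ≢ 1 mod 4, the ring of integers is ℤ[√-389] with discriminant 4·(-389) = -1556.
disc(K) = -1556 is not divisible by 5393; 5393 is unramified.
Compute (-389/5393) via Euler: 5004^((5393-1)/2) mod 5393 = 5392, so (-389/5393) = -1.
d is a non-residue mod p, hence 5393 remains inert in O_K.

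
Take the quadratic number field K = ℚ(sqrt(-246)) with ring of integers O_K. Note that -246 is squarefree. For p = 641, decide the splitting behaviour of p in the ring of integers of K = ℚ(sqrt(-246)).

split

-246 mod 4 = 2, hence disc K = 4·(-246) = -984 and O_K = ℤ[√-246].
641 ∤ -984, so 641 is unramified.
(-246/641) = 395^320 mod 641 = 1, giving Legendre symbol 1.
Legendre symbol 1 ⇒ 641 is split.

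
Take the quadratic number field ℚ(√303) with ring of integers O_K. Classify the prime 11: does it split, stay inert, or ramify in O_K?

303 mod 4 = 3, hence disc K = 4·303 = 1212 and O_K = ℤ[√303].
disc(K) = 1212 is not divisible by 11; 11 is unramified.
Euler's criterion: 303^5 mod 11 = 10. Thus (303|11) = -1.
Legendre symbol -1 ⇒ 11 is inert.

inert — (11) stays prime in O_K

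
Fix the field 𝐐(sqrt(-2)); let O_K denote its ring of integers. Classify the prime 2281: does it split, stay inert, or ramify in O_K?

-2 mod 4 = 2, hence disc K = 4·(-2) = -8 and O_K = ℤ[√-2].
2281 ∤ -8, so 2281 is unramified.
Legendre symbol by Euler's criterion: (-2/2281) ≡ (-2)^1140 ≡ 1 (mod 2281), i.e. (-2/2281) = 1.
Legendre symbol 1 ⇒ 2281 is split.

2281 splits in O_K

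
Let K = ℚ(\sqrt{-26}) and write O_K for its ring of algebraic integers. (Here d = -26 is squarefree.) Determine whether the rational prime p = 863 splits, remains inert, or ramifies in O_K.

Since -26 ≢ 1 mod 4, the ring of integers is ℤ[√-26] with discriminant 4·(-26) = -104.
Since gcd(863, -104) = 1 the prime 863 does not ramify.
Legendre symbol by Euler's criterion: (-26/863) ≡ (-26)^431 ≡ 1 (mod 863), i.e. (-26/863) = 1.
Legendre symbol 1 ⇒ 863 is split.

863 splits in O_K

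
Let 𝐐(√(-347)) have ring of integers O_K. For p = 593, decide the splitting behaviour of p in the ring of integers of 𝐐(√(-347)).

splits completely

-347 mod 4 = 1, hence disc K = -347 and O_K = ℤ[(1+√-347)/2].
Since gcd(593, -347) = 1 the prime 593 does not ramify.
Legendre symbol by Euler's criterion: (-347/593) ≡ (-347)^296 ≡ 1 (mod 593), i.e. (-347/593) = 1.
d is a quadratic residue mod p, hence 593 splits in O_K.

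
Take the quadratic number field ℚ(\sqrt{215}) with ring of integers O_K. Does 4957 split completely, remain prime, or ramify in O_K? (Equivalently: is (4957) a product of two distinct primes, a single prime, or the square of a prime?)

4957 splits in O_K

Since 215 ≢ 1 mod 4, the ring of integers is ℤ[√215] with discriminant 4·215 = 860.
Since gcd(4957, 860) = 1 the prime 4957 does not ramify.
(215/4957) = 215^2478 mod 4957 = 1, giving Legendre symbol 1.
Legendre symbol 1 ⇒ 4957 is split.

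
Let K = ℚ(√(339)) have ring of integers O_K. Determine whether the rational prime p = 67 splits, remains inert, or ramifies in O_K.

split — (67) = 𝔭₁𝔭₂ with 𝔭₁ ≠ 𝔭₂

d = 339 ≡ 3 (mod 4), so O_K = ℤ[√339] and disc(K) = 4d = 1356.
disc(K) = 1356 is not divisible by 67; 67 is unramified.
Euler's criterion: 339^33 mod 67 = 1. Thus (339|67) = 1.
d is a quadratic residue mod p, hence 67 splits in O_K.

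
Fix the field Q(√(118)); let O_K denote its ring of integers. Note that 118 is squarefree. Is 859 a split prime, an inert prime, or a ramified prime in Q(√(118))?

Since 118 ≢ 1 mod 4, the ring of integers is ℤ[√118] with discriminant 4·118 = 472.
859 ∤ 472, so 859 is unramified.
Compute (118/859) via Euler: 118^((859-1)/2) mod 859 = 858, so (118/859) = -1.
Legendre symbol -1 ⇒ 859 is inert.

inert — (859) stays prime in O_K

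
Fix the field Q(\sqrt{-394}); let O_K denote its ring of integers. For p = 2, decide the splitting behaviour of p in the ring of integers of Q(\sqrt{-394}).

d = -394 ≡ 2 (mod 4), so O_K = ℤ[√-394] and disc(K) = 4d = -1576.
Ramification test: 2 | -1576. The prime 2 ramifies in K.

ramified — (2) = 𝔭²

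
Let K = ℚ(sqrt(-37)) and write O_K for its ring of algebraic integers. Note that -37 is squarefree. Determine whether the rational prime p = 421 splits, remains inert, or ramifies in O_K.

-37 mod 4 = 3, hence disc K = 4·(-37) = -148 and O_K = ℤ[√-37].
Since gcd(421, -148) = 1 the prime 421 does not ramify.
Euler's criterion: (-37)^210 mod 421 = 420. Thus (-37|421) = -1.
d is a non-residue mod p, hence 421 remains inert in O_K.

remains prime (inert)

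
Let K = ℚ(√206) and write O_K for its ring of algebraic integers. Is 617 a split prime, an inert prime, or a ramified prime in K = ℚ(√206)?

Since 206 ≢ 1 mod 4, the ring of integers is ℤ[√206] with discriminant 4·206 = 824.
disc(K) = 824 is not divisible by 617; 617 is unramified.
Euler's criterion: 206^308 mod 617 = 616. Thus (206|617) = -1.
d is a non-residue mod p, hence 617 remains inert in O_K.

inert — (617) stays prime in O_K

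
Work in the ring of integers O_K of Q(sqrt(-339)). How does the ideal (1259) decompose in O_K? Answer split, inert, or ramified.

Since -339 ≡ 1 mod 4, the ring of integers is ℤ[(1+√-339)/2] with discriminant -339.
disc(K) = -339 is not divisible by 1259; 1259 is unramified.
(-339/1259) = 920^629 mod 1259 = 1258, giving Legendre symbol -1.
Legendre symbol -1 ⇒ 1259 is inert.

p is inert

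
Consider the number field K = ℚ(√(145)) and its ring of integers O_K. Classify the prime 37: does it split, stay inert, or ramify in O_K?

145 mod 4 = 1, hence disc K = 145 and O_K = ℤ[(1+√145)/2].
disc(K) = 145 is not divisible by 37; 37 is unramified.
(145/37) = 34^18 mod 37 = 1, giving Legendre symbol 1.
(145/37) = 1, so 37 splits.

37 splits in O_K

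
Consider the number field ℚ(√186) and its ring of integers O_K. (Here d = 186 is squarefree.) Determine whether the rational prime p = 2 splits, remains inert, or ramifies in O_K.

Since 186 ≢ 1 mod 4, the ring of integers is ℤ[√186] with discriminant 4·186 = 744.
2 divides disc(K) = 744, so 2 ramifies.

p ramifies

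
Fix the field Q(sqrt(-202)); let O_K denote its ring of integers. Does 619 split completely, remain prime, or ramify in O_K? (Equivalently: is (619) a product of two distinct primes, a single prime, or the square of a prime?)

Since -202 ≢ 1 mod 4, the ring of integers is ℤ[√-202] with discriminant 4·(-202) = -808.
Since gcd(619, -808) = 1 the prime 619 does not ramify.
Legendre symbol by Euler's criterion: (-202/619) ≡ (-202)^309 ≡ 1 (mod 619), i.e. (-202/619) = 1.
Legendre symbol 1 ⇒ 619 is split.

split — (619) = 𝔭₁𝔭₂ with 𝔭₁ ≠ 𝔭₂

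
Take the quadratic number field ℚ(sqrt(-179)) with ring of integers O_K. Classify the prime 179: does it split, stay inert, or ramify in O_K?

ramified

d = -179 ≡ 1 (mod 4), so O_K = ℤ[(1+√-179)/2] and disc(K) = d = -179.
Ramification test: 179 | -179. The prime 179 ramifies in K.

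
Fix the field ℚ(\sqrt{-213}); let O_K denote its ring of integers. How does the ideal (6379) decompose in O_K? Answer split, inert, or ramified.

6379 remains inert

Since -213 ≢ 1 mod 4, the ring of integers is ℤ[√-213] with discriminant 4·(-213) = -852.
Since gcd(6379, -852) = 1 the prime 6379 does not ramify.
Compute (-213/6379) via Euler: 6166^((6379-1)/2) mod 6379 = 6378, so (-213/6379) = -1.
d is a non-residue mod p, hence 6379 remains inert in O_K.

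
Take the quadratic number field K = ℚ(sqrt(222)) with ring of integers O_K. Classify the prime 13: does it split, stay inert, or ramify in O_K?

13 splits in O_K

222 mod 4 = 2, hence disc K = 4·222 = 888 and O_K = ℤ[√222].
disc(K) = 888 is not divisible by 13; 13 is unramified.
Compute (222/13) via Euler: 1^((13-1)/2) mod 13 = 1, so (222/13) = 1.
d is a quadratic residue mod p, hence 13 splits in O_K.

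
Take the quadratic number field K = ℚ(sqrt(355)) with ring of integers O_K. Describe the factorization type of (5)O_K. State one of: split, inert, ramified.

ramified — (5) = 𝔭²

355 mod 4 = 3, hence disc K = 4·355 = 1420 and O_K = ℤ[√355].
Ramification test: 5 | 1420. The prime 5 ramifies in K.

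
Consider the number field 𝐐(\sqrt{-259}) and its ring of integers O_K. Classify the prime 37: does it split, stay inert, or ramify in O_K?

ramifies in O_K

Since -259 ≡ 1 mod 4, the ring of integers is ℤ[(1+√-259)/2] with discriminant -259.
Ramification test: 37 | -259. The prime 37 ramifies in K.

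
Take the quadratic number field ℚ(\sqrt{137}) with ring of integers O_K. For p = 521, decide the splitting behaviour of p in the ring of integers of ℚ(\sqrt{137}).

d = 137 ≡ 1 (mod 4), so O_K = ℤ[(1+√137)/2] and disc(K) = d = 137.
Since gcd(521, 137) = 1 the prime 521 does not ramify.
Compute (137/521) via Euler: 137^((521-1)/2) mod 521 = 520, so (137/521) = -1.
Legendre symbol -1 ⇒ 521 is inert.

521 remains inert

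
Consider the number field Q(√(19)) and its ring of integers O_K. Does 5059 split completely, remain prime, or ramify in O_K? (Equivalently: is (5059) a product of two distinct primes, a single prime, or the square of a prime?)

remains prime (inert)

Since 19 ≢ 1 mod 4, the ring of integers is ℤ[√19] with discriminant 4·19 = 76.
disc(K) = 76 is not divisible by 5059; 5059 is unramified.
Euler's criterion: 19^2529 mod 5059 = 5058. Thus (19|5059) = -1.
(19/5059) = -1, so 5059 is inert.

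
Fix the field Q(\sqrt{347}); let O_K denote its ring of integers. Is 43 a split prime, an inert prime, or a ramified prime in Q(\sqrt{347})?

p is inert

Since 347 ≢ 1 mod 4, the ring of integers is ℤ[√347] with discriminant 4·347 = 1388.
43 ∤ 1388, so 43 is unramified.
Compute (347/43) via Euler: 3^((43-1)/2) mod 43 = 42, so (347/43) = -1.
d is a non-residue mod p, hence 43 remains inert in O_K.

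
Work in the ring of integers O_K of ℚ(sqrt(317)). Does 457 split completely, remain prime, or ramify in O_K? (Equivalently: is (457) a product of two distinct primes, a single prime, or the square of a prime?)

d = 317 ≡ 1 (mod 4), so O_K = ℤ[(1+√317)/2] and disc(K) = d = 317.
457 ∤ 317, so 457 is unramified.
Legendre symbol by Euler's criterion: (317/457) ≡ 317^228 ≡ 456 (mod 457), i.e. (317/457) = -1.
Legendre symbol -1 ⇒ 457 is inert.

inert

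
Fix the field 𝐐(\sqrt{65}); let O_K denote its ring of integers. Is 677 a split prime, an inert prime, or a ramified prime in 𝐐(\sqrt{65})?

677 remains inert

65 mod 4 = 1, hence disc K = 65 and O_K = ℤ[(1+√65)/2].
disc(K) = 65 is not divisible by 677; 677 is unramified.
Euler's criterion: 65^338 mod 677 = 676. Thus (65|677) = -1.
(65/677) = -1, so 677 is inert.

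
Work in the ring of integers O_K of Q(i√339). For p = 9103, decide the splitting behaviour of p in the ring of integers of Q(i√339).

-339 mod 4 = 1, hence disc K = -339 and O_K = ℤ[(1+√-339)/2].
disc(K) = -339 is not divisible by 9103; 9103 is unramified.
Euler's criterion: (-339)^4551 mod 9103 = 1. Thus (-339|9103) = 1.
(-339/9103) = 1, so 9103 splits.

split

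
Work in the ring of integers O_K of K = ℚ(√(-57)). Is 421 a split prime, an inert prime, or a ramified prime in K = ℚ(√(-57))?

inert — (421) stays prime in O_K

d = -57 ≡ 3 (mod 4), so O_K = ℤ[√-57] and disc(K) = 4d = -228.
421 ∤ -228, so 421 is unramified.
Euler's criterion: (-57)^210 mod 421 = 420. Thus (-57|421) = -1.
(-57/421) = -1, so 421 is inert.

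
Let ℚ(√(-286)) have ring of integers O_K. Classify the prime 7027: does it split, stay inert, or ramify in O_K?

d = -286 ≡ 2 (mod 4), so O_K = ℤ[√-286] and disc(K) = 4d = -1144.
Since gcd(7027, -1144) = 1 the prime 7027 does not ramify.
Compute (-286/7027) via Euler: 6741^((7027-1)/2) mod 7027 = 1, so (-286/7027) = 1.
(-286/7027) = 1, so 7027 splits.

7027 splits in O_K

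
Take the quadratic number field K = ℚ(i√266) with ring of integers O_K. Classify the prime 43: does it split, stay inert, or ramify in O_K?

Since -266 ≢ 1 mod 4, the ring of integers is ℤ[√-266] with discriminant 4·(-266) = -1064.
43 ∤ -1064, so 43 is unramified.
Euler's criterion: (-266)^21 mod 43 = 1. Thus (-266|43) = 1.
(-266/43) = 1, so 43 splits.

split — (43) = 𝔭₁𝔭₂ with 𝔭₁ ≠ 𝔭₂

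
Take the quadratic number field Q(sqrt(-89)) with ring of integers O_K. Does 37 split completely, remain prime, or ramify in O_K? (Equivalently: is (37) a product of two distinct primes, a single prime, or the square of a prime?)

37 remains inert

Since -89 ≢ 1 mod 4, the ring of integers is ℤ[√-89] with discriminant 4·(-89) = -356.
Since gcd(37, -356) = 1 the prime 37 does not ramify.
(-89/37) = 22^18 mod 37 = 36, giving Legendre symbol -1.
(-89/37) = -1, so 37 is inert.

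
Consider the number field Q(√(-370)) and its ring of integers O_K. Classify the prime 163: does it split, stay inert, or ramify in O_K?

Since -370 ≢ 1 mod 4, the ring of integers is ℤ[√-370] with discriminant 4·(-370) = -1480.
disc(K) = -1480 is not divisible by 163; 163 is unramified.
Legendre symbol by Euler's criterion: (-370/163) ≡ (-370)^81 ≡ 1 (mod 163), i.e. (-370/163) = 1.
Legendre symbol 1 ⇒ 163 is split.

splits completely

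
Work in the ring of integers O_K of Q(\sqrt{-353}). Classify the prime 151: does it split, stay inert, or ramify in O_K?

d = -353 ≡ 3 (mod 4), so O_K = ℤ[√-353] and disc(K) = 4d = -1412.
Since gcd(151, -1412) = 1 the prime 151 does not ramify.
Legendre symbol by Euler's criterion: (-353/151) ≡ (-353)^75 ≡ 1 (mod 151), i.e. (-353/151) = 1.
Legendre symbol 1 ⇒ 151 is split.

split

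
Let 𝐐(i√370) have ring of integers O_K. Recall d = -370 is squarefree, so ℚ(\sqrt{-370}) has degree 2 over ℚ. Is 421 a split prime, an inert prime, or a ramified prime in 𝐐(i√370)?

-370 mod 4 = 2, hence disc K = 4·(-370) = -1480 and O_K = ℤ[√-370].
Since gcd(421, -1480) = 1 the prime 421 does not ramify.
(-370/421) = 51^210 mod 421 = 1, giving Legendre symbol 1.
d is a quadratic residue mod p, hence 421 splits in O_K.

split — (421) = 𝔭₁𝔭₂ with 𝔭₁ ≠ 𝔭₂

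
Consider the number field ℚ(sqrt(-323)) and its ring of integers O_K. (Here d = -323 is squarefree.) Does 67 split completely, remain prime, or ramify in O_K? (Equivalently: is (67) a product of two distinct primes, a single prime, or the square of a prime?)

d = -323 ≡ 1 (mod 4), so O_K = ℤ[(1+√-323)/2] and disc(K) = d = -323.
67 ∤ -323, so 67 is unramified.
(-323/67) = 12^33 mod 67 = 66, giving Legendre symbol -1.
(-323/67) = -1, so 67 is inert.

remains prime (inert)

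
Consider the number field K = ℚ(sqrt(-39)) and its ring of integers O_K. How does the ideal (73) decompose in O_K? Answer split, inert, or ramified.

73 remains inert

d = -39 ≡ 1 (mod 4), so O_K = ℤ[(1+√-39)/2] and disc(K) = d = -39.
disc(K) = -39 is not divisible by 73; 73 is unramified.
(-39/73) = 34^36 mod 73 = 72, giving Legendre symbol -1.
Legendre symbol -1 ⇒ 73 is inert.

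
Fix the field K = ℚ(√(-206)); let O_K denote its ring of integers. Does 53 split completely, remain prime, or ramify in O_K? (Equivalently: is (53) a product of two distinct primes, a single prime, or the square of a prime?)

splits completely

d = -206 ≡ 2 (mod 4), so O_K = ℤ[√-206] and disc(K) = 4d = -824.
53 ∤ -824, so 53 is unramified.
Euler's criterion: (-206)^26 mod 53 = 1. Thus (-206|53) = 1.
Legendre symbol 1 ⇒ 53 is split.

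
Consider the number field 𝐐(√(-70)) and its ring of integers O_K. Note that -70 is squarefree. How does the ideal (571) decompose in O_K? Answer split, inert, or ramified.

inert

Since -70 ≢ 1 mod 4, the ring of integers is ℤ[√-70] with discriminant 4·(-70) = -280.
Since gcd(571, -280) = 1 the prime 571 does not ramify.
Compute (-70/571) via Euler: 501^((571-1)/2) mod 571 = 570, so (-70/571) = -1.
Legendre symbol -1 ⇒ 571 is inert.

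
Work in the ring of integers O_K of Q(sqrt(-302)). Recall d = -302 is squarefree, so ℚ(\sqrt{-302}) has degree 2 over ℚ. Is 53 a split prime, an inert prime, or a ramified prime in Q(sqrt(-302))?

split

d = -302 ≡ 2 (mod 4), so O_K = ℤ[√-302] and disc(K) = 4d = -1208.
53 ∤ -1208, so 53 is unramified.
(-302/53) = 16^26 mod 53 = 1, giving Legendre symbol 1.
d is a quadratic residue mod p, hence 53 splits in O_K.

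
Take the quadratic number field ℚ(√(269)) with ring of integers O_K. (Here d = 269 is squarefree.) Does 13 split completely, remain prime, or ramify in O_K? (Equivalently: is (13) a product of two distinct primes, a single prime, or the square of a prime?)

Since 269 ≡ 1 mod 4, the ring of integers is ℤ[(1+√269)/2] with discriminant 269.
disc(K) = 269 is not divisible by 13; 13 is unramified.
Compute (269/13) via Euler: 9^((13-1)/2) mod 13 = 1, so (269/13) = 1.
(269/13) = 1, so 13 splits.

split — (13) = 𝔭₁𝔭₂ with 𝔭₁ ≠ 𝔭₂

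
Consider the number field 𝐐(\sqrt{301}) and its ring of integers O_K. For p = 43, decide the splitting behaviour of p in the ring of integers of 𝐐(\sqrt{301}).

p ramifies

Since 301 ≡ 1 mod 4, the ring of integers is ℤ[(1+√301)/2] with discriminant 301.
Ramification test: 43 | 301. The prime 43 ramifies in K.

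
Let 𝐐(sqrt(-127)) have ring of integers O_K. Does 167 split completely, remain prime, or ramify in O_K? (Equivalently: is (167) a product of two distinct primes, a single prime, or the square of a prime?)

-127 mod 4 = 1, hence disc K = -127 and O_K = ℤ[(1+√-127)/2].
Since gcd(167, -127) = 1 the prime 167 does not ramify.
Legendre symbol by Euler's criterion: (-127/167) ≡ (-127)^83 ≡ 166 (mod 167), i.e. (-127/167) = -1.
(-127/167) = -1, so 167 is inert.

167 remains inert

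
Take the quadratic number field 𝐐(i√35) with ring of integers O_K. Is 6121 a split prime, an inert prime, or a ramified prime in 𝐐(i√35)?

Since -35 ≡ 1 mod 4, the ring of integers is ℤ[(1+√-35)/2] with discriminant -35.
disc(K) = -35 is not divisible by 6121; 6121 is unramified.
Euler's criterion: (-35)^3060 mod 6121 = 6120. Thus (-35|6121) = -1.
d is a non-residue mod p, hence 6121 remains inert in O_K.

inert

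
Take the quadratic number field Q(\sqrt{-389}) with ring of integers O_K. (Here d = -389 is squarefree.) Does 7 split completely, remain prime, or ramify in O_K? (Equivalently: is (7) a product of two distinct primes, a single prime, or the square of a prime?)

Since -389 ≢ 1 mod 4, the ring of integers is ℤ[√-389] with discriminant 4·(-389) = -1556.
Since gcd(7, -1556) = 1 the prime 7 does not ramify.
Euler's criterion: (-389)^3 mod 7 = 6. Thus (-389|7) = -1.
d is a non-residue mod p, hence 7 remains inert in O_K.

remains prime (inert)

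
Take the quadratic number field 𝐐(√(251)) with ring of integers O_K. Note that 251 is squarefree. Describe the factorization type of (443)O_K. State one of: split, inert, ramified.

251 mod 4 = 3, hence disc K = 4·251 = 1004 and O_K = ℤ[√251].
disc(K) = 1004 is not divisible by 443; 443 is unramified.
Compute (251/443) via Euler: 251^((443-1)/2) mod 443 = 442, so (251/443) = -1.
Legendre symbol -1 ⇒ 443 is inert.

p is inert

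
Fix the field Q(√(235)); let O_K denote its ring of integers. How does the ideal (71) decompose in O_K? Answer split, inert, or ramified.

Since 235 ≢ 1 mod 4, the ring of integers is ℤ[√235] with discriminant 4·235 = 940.
Since gcd(71, 940) = 1 the prime 71 does not ramify.
Legendre symbol by Euler's criterion: (235/71) ≡ 235^35 ≡ 70 (mod 71), i.e. (235/71) = -1.
d is a non-residue mod p, hence 71 remains inert in O_K.

p is inert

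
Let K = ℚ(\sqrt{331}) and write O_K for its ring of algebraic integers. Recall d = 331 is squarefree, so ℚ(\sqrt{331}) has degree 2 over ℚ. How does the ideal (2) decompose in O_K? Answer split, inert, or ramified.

p ramifies

331 mod 4 = 3, hence disc K = 4·331 = 1324 and O_K = ℤ[√331].
disc(K) = 1324 = 2·662, so p = 2 is ramified.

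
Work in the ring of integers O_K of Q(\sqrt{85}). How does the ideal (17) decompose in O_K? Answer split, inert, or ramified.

d = 85 ≡ 1 (mod 4), so O_K = ℤ[(1+√85)/2] and disc(K) = d = 85.
Ramification test: 17 | 85. The prime 17 ramifies in K.

ramified — (17) = 𝔭²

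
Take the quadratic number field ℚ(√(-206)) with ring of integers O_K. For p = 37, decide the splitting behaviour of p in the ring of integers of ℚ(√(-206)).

Since -206 ≢ 1 mod 4, the ring of integers is ℤ[√-206] with discriminant 4·(-206) = -824.
37 ∤ -824, so 37 is unramified.
(-206/37) = 16^18 mod 37 = 1, giving Legendre symbol 1.
(-206/37) = 1, so 37 splits.

p splits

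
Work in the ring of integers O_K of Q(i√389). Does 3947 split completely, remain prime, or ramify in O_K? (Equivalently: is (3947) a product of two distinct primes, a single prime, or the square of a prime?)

split

-389 mod 4 = 3, hence disc K = 4·(-389) = -1556 and O_K = ℤ[√-389].
disc(K) = -1556 is not divisible by 3947; 3947 is unramified.
Euler's criterion: (-389)^1973 mod 3947 = 1. Thus (-389|3947) = 1.
Legendre symbol 1 ⇒ 3947 is split.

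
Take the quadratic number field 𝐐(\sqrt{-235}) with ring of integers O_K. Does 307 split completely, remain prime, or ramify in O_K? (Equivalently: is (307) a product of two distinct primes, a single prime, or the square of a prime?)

307 remains inert

d = -235 ≡ 1 (mod 4), so O_K = ℤ[(1+√-235)/2] and disc(K) = d = -235.
307 ∤ -235, so 307 is unramified.
Legendre symbol by Euler's criterion: (-235/307) ≡ (-235)^153 ≡ 306 (mod 307), i.e. (-235/307) = -1.
d is a non-residue mod p, hence 307 remains inert in O_K.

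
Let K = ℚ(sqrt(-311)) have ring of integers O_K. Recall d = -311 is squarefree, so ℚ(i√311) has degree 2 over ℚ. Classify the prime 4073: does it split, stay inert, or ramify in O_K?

split — (4073) = 𝔭₁𝔭₂ with 𝔭₁ ≠ 𝔭₂

Since -311 ≡ 1 mod 4, the ring of integers is ℤ[(1+√-311)/2] with discriminant -311.
Since gcd(4073, -311) = 1 the prime 4073 does not ramify.
Legendre symbol by Euler's criterion: (-311/4073) ≡ (-311)^2036 ≡ 1 (mod 4073), i.e. (-311/4073) = 1.
d is a quadratic residue mod p, hence 4073 splits in O_K.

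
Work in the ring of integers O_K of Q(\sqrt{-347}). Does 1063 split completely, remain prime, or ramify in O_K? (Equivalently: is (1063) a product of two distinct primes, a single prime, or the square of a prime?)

-347 mod 4 = 1, hence disc K = -347 and O_K = ℤ[(1+√-347)/2].
disc(K) = -347 is not divisible by 1063; 1063 is unramified.
Compute (-347/1063) via Euler: 716^((1063-1)/2) mod 1063 = 1062, so (-347/1063) = -1.
d is a non-residue mod p, hence 1063 remains inert in O_K.

remains prime (inert)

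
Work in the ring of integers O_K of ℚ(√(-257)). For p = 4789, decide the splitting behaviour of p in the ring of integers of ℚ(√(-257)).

inert

-257 mod 4 = 3, hence disc K = 4·(-257) = -1028 and O_K = ℤ[√-257].
disc(K) = -1028 is not divisible by 4789; 4789 is unramified.
Compute (-257/4789) via Euler: 4532^((4789-1)/2) mod 4789 = 4788, so (-257/4789) = -1.
d is a non-residue mod p, hence 4789 remains inert in O_K.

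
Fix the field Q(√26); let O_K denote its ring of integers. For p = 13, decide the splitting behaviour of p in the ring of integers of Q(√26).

26 mod 4 = 2, hence disc K = 4·26 = 104 and O_K = ℤ[√26].
Ramification test: 13 | 104. The prime 13 ramifies in K.

p ramifies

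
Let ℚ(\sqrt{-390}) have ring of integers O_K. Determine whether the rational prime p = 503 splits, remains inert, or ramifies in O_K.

p splits

-390 mod 4 = 2, hence disc K = 4·(-390) = -1560 and O_K = ℤ[√-390].
Since gcd(503, -1560) = 1 the prime 503 does not ramify.
Euler's criterion: (-390)^251 mod 503 = 1. Thus (-390|503) = 1.
d is a quadratic residue mod p, hence 503 splits in O_K.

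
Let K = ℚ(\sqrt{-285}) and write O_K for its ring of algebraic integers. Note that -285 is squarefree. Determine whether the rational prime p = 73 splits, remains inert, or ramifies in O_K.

p is inert

-285 mod 4 = 3, hence disc K = 4·(-285) = -1140 and O_K = ℤ[√-285].
Since gcd(73, -1140) = 1 the prime 73 does not ramify.
Compute (-285/73) via Euler: 7^((73-1)/2) mod 73 = 72, so (-285/73) = -1.
(-285/73) = -1, so 73 is inert.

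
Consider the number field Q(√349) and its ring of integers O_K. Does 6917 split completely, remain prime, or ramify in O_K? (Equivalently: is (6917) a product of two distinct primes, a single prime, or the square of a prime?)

p is inert

d = 349 ≡ 1 (mod 4), so O_K = ℤ[(1+√349)/2] and disc(K) = d = 349.
disc(K) = 349 is not divisible by 6917; 6917 is unramified.
Compute (349/6917) via Euler: 349^((6917-1)/2) mod 6917 = 6916, so (349/6917) = -1.
Legendre symbol -1 ⇒ 6917 is inert.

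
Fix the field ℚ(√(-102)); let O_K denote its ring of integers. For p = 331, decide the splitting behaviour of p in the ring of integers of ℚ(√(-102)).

-102 mod 4 = 2, hence disc K = 4·(-102) = -408 and O_K = ℤ[√-102].
disc(K) = -408 is not divisible by 331; 331 is unramified.
Compute (-102/331) via Euler: 229^((331-1)/2) mod 331 = 330, so (-102/331) = -1.
(-102/331) = -1, so 331 is inert.

remains prime (inert)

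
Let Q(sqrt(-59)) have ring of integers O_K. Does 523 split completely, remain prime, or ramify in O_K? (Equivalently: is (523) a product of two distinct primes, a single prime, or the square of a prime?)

Since -59 ≡ 1 mod 4, the ring of integers is ℤ[(1+√-59)/2] with discriminant -59.
Since gcd(523, -59) = 1 the prime 523 does not ramify.
Legendre symbol by Euler's criterion: (-59/523) ≡ (-59)^261 ≡ 1 (mod 523), i.e. (-59/523) = 1.
Legendre symbol 1 ⇒ 523 is split.

523 splits in O_K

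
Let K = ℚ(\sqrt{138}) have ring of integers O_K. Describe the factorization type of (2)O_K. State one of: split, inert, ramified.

138 mod 4 = 2, hence disc K = 4·138 = 552 and O_K = ℤ[√138].
disc(K) = 552 = 2·276, so p = 2 is ramified.

ramifies in O_K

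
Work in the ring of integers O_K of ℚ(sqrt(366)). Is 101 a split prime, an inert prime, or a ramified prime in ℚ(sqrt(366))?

inert

Since 366 ≢ 1 mod 4, the ring of integers is ℤ[√366] with discriminant 4·366 = 1464.
101 ∤ 1464, so 101 is unramified.
Legendre symbol by Euler's criterion: (366/101) ≡ 366^50 ≡ 100 (mod 101), i.e. (366/101) = -1.
d is a non-residue mod p, hence 101 remains inert in O_K.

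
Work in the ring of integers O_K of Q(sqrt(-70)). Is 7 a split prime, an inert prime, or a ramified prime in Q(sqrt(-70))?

7 is ramified

d = -70 ≡ 2 (mod 4), so O_K = ℤ[√-70] and disc(K) = 4d = -280.
Ramification test: 7 | -280. The prime 7 ramifies in K.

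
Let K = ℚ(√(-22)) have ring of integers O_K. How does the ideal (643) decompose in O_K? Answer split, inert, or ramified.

643 remains inert

Since -22 ≢ 1 mod 4, the ring of integers is ℤ[√-22] with discriminant 4·(-22) = -88.
disc(K) = -88 is not divisible by 643; 643 is unramified.
(-22/643) = 621^321 mod 643 = 642, giving Legendre symbol -1.
(-22/643) = -1, so 643 is inert.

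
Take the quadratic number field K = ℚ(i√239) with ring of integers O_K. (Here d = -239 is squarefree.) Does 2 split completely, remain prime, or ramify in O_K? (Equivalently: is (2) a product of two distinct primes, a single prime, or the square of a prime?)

Since -239 ≡ 1 mod 4, the ring of integers is ℤ[(1+√-239)/2] with discriminant -239.
Since gcd(2, -239) = 1 the prime 2 does not ramify.
d ≡ 1 (mod 8); the supplementary law gives 2 split.

2 splits in O_K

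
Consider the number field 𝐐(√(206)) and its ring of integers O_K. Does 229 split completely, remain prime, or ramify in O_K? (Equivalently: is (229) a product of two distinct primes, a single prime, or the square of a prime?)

d = 206 ≡ 2 (mod 4), so O_K = ℤ[√206] and disc(K) = 4d = 824.
229 ∤ 824, so 229 is unramified.
Legendre symbol by Euler's criterion: (206/229) ≡ 206^114 ≡ 228 (mod 229), i.e. (206/229) = -1.
(206/229) = -1, so 229 is inert.

inert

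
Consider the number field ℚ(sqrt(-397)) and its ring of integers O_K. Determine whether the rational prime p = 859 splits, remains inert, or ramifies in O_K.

p is inert

d = -397 ≡ 3 (mod 4), so O_K = ℤ[√-397] and disc(K) = 4d = -1588.
disc(K) = -1588 is not divisible by 859; 859 is unramified.
Compute (-397/859) via Euler: 462^((859-1)/2) mod 859 = 858, so (-397/859) = -1.
Legendre symbol -1 ⇒ 859 is inert.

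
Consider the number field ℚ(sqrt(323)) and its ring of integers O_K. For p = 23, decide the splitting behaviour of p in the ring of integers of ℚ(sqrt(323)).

323 mod 4 = 3, hence disc K = 4·323 = 1292 and O_K = ℤ[√323].
Since gcd(23, 1292) = 1 the prime 23 does not ramify.
Euler's criterion: 323^11 mod 23 = 1. Thus (323|23) = 1.
d is a quadratic residue mod p, hence 23 splits in O_K.

23 splits in O_K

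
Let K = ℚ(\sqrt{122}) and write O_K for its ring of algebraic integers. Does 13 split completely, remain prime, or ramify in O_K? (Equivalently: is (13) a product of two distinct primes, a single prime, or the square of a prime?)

d = 122 ≡ 2 (mod 4), so O_K = ℤ[√122] and disc(K) = 4d = 488.
Since gcd(13, 488) = 1 the prime 13 does not ramify.
Compute (122/13) via Euler: 5^((13-1)/2) mod 13 = 12, so (122/13) = -1.
d is a non-residue mod p, hence 13 remains inert in O_K.

13 remains inert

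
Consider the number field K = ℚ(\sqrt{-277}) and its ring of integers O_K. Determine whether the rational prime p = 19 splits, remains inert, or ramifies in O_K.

Since -277 ≢ 1 mod 4, the ring of integers is ℤ[√-277] with discriminant 4·(-277) = -1108.
disc(K) = -1108 is not divisible by 19; 19 is unramified.
Compute (-277/19) via Euler: 8^((19-1)/2) mod 19 = 18, so (-277/19) = -1.
(-277/19) = -1, so 19 is inert.

p is inert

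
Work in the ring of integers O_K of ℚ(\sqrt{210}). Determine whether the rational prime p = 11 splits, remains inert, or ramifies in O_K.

split

210 mod 4 = 2, hence disc K = 4·210 = 840 and O_K = ℤ[√210].
disc(K) = 840 is not divisible by 11; 11 is unramified.
Compute (210/11) via Euler: 1^((11-1)/2) mod 11 = 1, so (210/11) = 1.
d is a quadratic residue mod p, hence 11 splits in O_K.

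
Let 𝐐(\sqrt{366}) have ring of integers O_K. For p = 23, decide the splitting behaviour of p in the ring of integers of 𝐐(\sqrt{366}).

d = 366 ≡ 2 (mod 4), so O_K = ℤ[√366] and disc(K) = 4d = 1464.
23 ∤ 1464, so 23 is unramified.
Compute (366/23) via Euler: 21^((23-1)/2) mod 23 = 22, so (366/23) = -1.
d is a non-residue mod p, hence 23 remains inert in O_K.

remains prime (inert)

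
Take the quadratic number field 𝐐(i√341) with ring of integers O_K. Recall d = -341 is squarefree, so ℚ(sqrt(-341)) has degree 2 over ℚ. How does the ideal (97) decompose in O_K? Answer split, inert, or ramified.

split — (97) = 𝔭₁𝔭₂ with 𝔭₁ ≠ 𝔭₂

Since -341 ≢ 1 mod 4, the ring of integers is ℤ[√-341] with discriminant 4·(-341) = -1364.
disc(K) = -1364 is not divisible by 97; 97 is unramified.
Euler's criterion: (-341)^48 mod 97 = 1. Thus (-341|97) = 1.
(-341/97) = 1, so 97 splits.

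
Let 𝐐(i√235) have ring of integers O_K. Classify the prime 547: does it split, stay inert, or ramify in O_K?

d = -235 ≡ 1 (mod 4), so O_K = ℤ[(1+√-235)/2] and disc(K) = d = -235.
547 ∤ -235, so 547 is unramified.
(-235/547) = 312^273 mod 547 = 1, giving Legendre symbol 1.
d is a quadratic residue mod p, hence 547 splits in O_K.

split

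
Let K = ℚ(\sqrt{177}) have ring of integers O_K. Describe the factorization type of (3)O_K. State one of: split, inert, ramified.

ramifies in O_K

Since 177 ≡ 1 mod 4, the ring of integers is ℤ[(1+√177)/2] with discriminant 177.
3 divides disc(K) = 177, so 3 ramifies.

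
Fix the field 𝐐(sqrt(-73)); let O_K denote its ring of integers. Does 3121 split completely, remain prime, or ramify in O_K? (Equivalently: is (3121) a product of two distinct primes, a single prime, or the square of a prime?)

3121 splits in O_K

Since -73 ≢ 1 mod 4, the ring of integers is ℤ[√-73] with discriminant 4·(-73) = -292.
3121 ∤ -292, so 3121 is unramified.
Legendre symbol by Euler's criterion: (-73/3121) ≡ (-73)^1560 ≡ 1 (mod 3121), i.e. (-73/3121) = 1.
Legendre symbol 1 ⇒ 3121 is split.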